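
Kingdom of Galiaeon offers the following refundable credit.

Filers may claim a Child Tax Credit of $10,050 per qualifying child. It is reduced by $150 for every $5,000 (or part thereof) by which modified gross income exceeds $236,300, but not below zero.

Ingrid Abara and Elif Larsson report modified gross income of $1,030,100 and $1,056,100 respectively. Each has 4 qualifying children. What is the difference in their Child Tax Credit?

Ingrid ($1,030,100): Child Tax Credit: base = 4 × $10,050 = $40,200. income exceeds $236,300 by $793,800, which is 159 full-or-partial $5,000 increments; reduction = 159 × $150 = $23,850, leaving $16,350.
Elif ($1,056,100): Child Tax Credit: base = 4 × $10,050 = $40,200. income exceeds $236,300 by $819,800, which is 164 full-or-partial $5,000 increments; reduction = 164 × $150 = $24,600, leaving $15,600.
Difference: |$16,350 − $15,600| = $750.

$750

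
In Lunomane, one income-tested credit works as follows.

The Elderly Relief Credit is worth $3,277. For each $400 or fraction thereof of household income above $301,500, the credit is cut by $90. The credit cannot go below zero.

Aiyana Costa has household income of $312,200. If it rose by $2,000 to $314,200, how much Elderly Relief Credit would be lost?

At $312,200 — income exceeds $301,500 by $10,700, which is 27 full-or-partial $400 increments; reduction = 27 × $90 = $2,430, leaving $847.
At $314,200 — income exceeds $301,500 by $12,700, which is 32 full-or-partial $400 increments; reduction = 32 × $90 = $2,880, leaving $397.
Lost: $847 − $397 = $450.

$450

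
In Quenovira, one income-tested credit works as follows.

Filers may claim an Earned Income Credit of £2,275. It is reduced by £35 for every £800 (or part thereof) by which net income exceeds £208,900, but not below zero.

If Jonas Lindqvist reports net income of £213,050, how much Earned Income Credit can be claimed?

£2,065

Earned Income Credit: income exceeds £208,900 by £4,150, which is 6 full-or-partial £800 increments; reduction = 6 × £35 = £210, leaving £2,065.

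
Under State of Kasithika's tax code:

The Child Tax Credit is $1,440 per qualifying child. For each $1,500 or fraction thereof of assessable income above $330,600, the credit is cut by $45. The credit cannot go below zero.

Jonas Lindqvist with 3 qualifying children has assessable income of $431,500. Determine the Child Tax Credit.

Child Tax Credit: base = 3 × $1,440 = $4,320. income exceeds $330,600 by $100,900, which is 68 full-or-partial $1,500 increments; reduction = 68 × $45 = $3,060, leaving $1,260.

$1,260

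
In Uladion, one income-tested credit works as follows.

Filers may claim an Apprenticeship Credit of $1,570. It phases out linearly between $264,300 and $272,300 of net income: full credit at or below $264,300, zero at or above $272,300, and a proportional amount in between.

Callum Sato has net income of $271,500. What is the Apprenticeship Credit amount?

Apprenticeship Credit: $271,500 is $7,200 into a $8,000 phase-out range, leaving 800/8,000 of the credit: $1,570 × 800/8,000 = $157.

$157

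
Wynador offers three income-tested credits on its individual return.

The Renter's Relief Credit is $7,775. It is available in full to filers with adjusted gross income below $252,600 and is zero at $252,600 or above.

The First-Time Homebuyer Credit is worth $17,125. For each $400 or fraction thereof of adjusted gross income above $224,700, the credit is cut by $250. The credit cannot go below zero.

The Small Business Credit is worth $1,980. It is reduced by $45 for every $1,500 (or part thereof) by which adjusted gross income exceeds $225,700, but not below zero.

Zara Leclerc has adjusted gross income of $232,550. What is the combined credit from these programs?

$21,655

Renter's Relief Credit: $232,550 is below the $252,600 cutoff, so the full $7,775 applies.
First-Time Homebuyer Credit: income exceeds $224,700 by $7,850, which is 20 full-or-partial $400 increments; reduction = 20 × $250 = $5,000, leaving $12,125.
Small Business Credit: income exceeds $225,700 by $6,850, which is 5 full-or-partial $1,500 increments; reduction = 5 × $45 = $225, leaving $1,755.
Total: $7,775 + $12,125 + $1,755 = $21,655.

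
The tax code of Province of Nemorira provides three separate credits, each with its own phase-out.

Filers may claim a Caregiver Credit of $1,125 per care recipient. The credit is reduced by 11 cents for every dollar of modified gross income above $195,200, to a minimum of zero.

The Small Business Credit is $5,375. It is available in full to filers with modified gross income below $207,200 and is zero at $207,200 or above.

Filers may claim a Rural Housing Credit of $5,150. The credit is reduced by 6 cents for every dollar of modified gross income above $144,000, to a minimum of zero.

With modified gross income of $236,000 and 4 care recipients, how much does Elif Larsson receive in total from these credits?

Caregiver Credit: base = 4 × $1,125 = $4,500. 11% of the $40,800 excess over $195,200 is $4,488; credit = $4,500 − $4,488 = $12.
Small Business Credit: $236,000 meets or exceeds the $207,200 cutoff, so the credit is $0.
Rural Housing Credit: 6% of the $92,000 excess over $144,000 is $5,520 ≥ base, so the credit is $0.
Total: $12 + $0 + $0 = $12.

$12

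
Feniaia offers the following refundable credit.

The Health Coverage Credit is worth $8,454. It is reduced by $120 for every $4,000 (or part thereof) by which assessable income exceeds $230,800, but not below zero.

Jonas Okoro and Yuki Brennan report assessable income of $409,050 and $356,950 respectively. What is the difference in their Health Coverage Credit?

$1,560

Jonas ($409,050): Health Coverage Credit: income exceeds $230,800 by $178,250, which is 45 full-or-partial $4,000 increments; reduction = 45 × $120 = $5,400, leaving $3,054.
Yuki ($356,950): Health Coverage Credit: income exceeds $230,800 by $126,150, which is 32 full-or-partial $4,000 increments; reduction = 32 × $120 = $3,840, leaving $4,614.
Difference: |$3,054 − $4,614| = $1,560.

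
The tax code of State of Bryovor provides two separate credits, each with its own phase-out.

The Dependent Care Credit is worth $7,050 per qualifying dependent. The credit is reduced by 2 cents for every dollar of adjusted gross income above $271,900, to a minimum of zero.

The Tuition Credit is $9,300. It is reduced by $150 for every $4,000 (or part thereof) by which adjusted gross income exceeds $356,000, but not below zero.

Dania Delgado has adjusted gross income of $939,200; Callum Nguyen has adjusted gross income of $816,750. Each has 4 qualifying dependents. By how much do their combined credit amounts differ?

$2,449

Dania ($939,200): Dependent Care Credit: base = 4 × $7,050 = $28,200. 2% of the $667,300 excess over $271,900 is $13,346; credit = $28,200 − $13,346 = $14,854. Tuition Credit: income exceeds $356,000 by $583,200 → 146 increments × $150 = $21,900 ≥ base, so the credit is $0. total $14,854 + $0 = $14,854
Callum ($816,750): Dependent Care Credit: base = 4 × $7,050 = $28,200. 2% of the $544,850 excess over $271,900 is $10,897; credit = $28,200 − $10,897 = $17,303. Tuition Credit: income exceeds $356,000 by $460,750 → 116 increments × $150 = $17,400 ≥ base, so the credit is $0. total $17,303 + $0 = $17,303
Difference: |$14,854 − $17,303| = $2,449.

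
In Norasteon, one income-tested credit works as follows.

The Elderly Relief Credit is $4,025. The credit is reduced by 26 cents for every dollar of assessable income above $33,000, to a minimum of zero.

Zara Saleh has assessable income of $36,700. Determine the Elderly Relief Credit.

$3,063

Elderly Relief Credit: 26% of the $3,700 excess over $33,000 is $962; credit = $4,025 − $962 = $3,063.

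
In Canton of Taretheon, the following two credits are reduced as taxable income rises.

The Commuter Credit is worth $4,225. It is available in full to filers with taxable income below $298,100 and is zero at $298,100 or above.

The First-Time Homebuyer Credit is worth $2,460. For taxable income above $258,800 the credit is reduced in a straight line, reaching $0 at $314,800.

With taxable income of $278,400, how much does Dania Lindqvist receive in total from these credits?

Commuter Credit: $278,400 is below the $298,100 cutoff, so the full $4,225 applies.
First-Time Homebuyer Credit: $278,400 is $19,600 into a $56,000 phase-out range, leaving 36,400/56,000 of the credit: $2,460 × 36,400/56,000 = $1,599.
Total: $4,225 + $1,599 = $5,824.

$5,824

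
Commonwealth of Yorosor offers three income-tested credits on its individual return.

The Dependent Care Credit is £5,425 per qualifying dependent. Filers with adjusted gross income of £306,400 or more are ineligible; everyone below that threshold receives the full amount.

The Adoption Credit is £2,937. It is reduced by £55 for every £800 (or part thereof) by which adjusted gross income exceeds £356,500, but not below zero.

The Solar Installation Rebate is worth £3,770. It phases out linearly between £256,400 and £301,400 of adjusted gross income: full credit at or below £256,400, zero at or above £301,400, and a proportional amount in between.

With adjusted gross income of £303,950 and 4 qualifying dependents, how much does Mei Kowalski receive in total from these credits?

Dependent Care Credit: base = 4 × £5,425 = £21,700. £303,950 is below the £306,400 cutoff, so the full £21,700 applies.
Adoption Credit: £303,950 is at or below the £356,500 threshold, so the full £2,937 applies.
Solar Installation Rebate: £303,950 is at or above £301,400, so the credit is £0.
Total: £21,700 + £2,937 + £0 = £24,637.

£24,637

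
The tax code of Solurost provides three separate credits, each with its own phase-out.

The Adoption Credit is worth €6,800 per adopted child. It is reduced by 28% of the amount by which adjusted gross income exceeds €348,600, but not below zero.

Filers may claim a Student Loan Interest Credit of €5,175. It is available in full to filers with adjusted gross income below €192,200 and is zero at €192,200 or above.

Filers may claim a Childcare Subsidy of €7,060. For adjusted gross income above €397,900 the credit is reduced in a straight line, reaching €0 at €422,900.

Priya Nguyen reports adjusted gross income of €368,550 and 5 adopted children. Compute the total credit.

€35,474

Adoption Credit: base = 5 × €6,800 = €34,000. 28% of the €19,950 excess over €348,600 is €5,586; credit = €34,000 − €5,586 = €28,414.
Student Loan Interest Credit: €368,550 meets or exceeds the €192,200 cutoff, so the credit is €0.
Childcare Subsidy: €368,550 is at or below the €397,900 threshold, so the full €7,060 applies.
Total: €28,414 + €0 + €7,060 = €35,474.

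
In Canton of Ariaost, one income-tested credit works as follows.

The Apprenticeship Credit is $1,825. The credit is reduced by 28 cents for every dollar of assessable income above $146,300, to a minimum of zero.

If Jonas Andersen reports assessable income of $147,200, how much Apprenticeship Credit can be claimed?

Apprenticeship Credit: 28% of the $900 excess over $146,300 is $252; credit = $1,825 − $252 = $1,573.

$1,573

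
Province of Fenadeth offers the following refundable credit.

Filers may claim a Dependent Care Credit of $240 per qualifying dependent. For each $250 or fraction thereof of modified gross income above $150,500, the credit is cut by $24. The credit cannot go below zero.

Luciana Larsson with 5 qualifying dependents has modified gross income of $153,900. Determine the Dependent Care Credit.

Dependent Care Credit: base = 5 × $240 = $1,200. income exceeds $150,500 by $3,400, which is 14 full-or-partial $250 increments; reduction = 14 × $24 = $336, leaving $864.

$864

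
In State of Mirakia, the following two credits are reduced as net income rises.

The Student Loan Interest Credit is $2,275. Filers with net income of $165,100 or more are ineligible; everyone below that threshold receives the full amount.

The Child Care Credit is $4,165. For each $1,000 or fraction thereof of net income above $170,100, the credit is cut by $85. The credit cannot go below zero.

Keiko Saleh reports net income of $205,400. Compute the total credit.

Student Loan Interest Credit: $205,400 meets or exceeds the $165,100 cutoff, so the credit is $0.
Child Care Credit: income exceeds $170,100 by $35,300, which is 36 full-or-partial $1,000 increments; reduction = 36 × $85 = $3,060, leaving $1,105.
Total: $0 + $1,105 = $1,105.

$1,105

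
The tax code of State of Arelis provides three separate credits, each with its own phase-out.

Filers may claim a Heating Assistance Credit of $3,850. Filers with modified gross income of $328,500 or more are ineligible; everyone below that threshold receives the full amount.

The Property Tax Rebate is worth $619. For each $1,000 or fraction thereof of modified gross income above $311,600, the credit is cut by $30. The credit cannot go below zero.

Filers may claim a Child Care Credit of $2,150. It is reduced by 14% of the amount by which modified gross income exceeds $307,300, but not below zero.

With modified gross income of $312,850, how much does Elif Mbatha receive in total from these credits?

$5,782

Heating Assistance Credit: $312,850 is below the $328,500 cutoff, so the full $3,850 applies.
Property Tax Rebate: income exceeds $311,600 by $1,250, which is 2 full-or-partial $1,000 increments; reduction = 2 × $30 = $60, leaving $559.
Child Care Credit: 14% of the $5,550 excess over $307,300 is $777; credit = $2,150 − $777 = $1,373.
Total: $3,850 + $559 + $1,373 = $5,782.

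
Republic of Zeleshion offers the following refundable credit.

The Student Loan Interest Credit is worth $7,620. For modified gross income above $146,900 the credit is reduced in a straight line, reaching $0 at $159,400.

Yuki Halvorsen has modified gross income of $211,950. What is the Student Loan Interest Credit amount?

$0

Student Loan Interest Credit: $211,950 is at or above $159,400, so the credit is $0.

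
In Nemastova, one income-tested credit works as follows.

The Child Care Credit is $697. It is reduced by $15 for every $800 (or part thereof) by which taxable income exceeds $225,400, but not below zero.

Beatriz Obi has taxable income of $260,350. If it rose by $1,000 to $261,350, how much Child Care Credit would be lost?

$15

At $260,350 — income exceeds $225,400 by $34,950, which is 44 full-or-partial $800 increments; reduction = 44 × $15 = $660, leaving $37.
At $261,350 — income exceeds $225,400 by $35,950, which is 45 full-or-partial $800 increments; reduction = 45 × $15 = $675, leaving $22.
Lost: $37 − $22 = $15.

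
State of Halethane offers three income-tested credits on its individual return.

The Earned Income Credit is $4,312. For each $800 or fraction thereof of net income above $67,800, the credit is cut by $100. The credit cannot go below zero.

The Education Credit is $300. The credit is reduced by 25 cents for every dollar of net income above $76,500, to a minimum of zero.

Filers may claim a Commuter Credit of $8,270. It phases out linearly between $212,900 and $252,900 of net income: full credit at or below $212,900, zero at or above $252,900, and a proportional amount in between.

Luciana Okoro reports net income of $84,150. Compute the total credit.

$10,482

Earned Income Credit: income exceeds $67,800 by $16,350, which is 21 full-or-partial $800 increments; reduction = 21 × $100 = $2,100, leaving $2,212.
Education Credit: 25% of the $7,650 excess over $76,500 is $1,912.50 ≥ base, so the credit is $0.
Commuter Credit: $84,150 is at or below the $212,900 threshold, so the full $8,270 applies.
Total: $2,212 + $0 + $8,270 = $10,482.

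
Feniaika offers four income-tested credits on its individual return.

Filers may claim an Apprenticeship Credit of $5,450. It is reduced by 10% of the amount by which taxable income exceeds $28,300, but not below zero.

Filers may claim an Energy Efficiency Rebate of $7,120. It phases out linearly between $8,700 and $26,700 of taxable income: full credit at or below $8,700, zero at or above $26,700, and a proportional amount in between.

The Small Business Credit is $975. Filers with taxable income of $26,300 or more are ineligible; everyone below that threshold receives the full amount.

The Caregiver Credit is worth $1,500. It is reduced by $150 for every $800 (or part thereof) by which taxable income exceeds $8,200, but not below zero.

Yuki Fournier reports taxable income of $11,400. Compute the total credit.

Apprenticeship Credit: $11,400 is at or below the $28,300 threshold, so the full $5,450 applies.
Energy Efficiency Rebate: $11,400 is $2,700 into a $18,000 phase-out range, leaving 15,300/18,000 of the credit: $7,120 × 15,300/18,000 = $6,052.
Small Business Credit: $11,400 is below the $26,300 cutoff, so the full $975 applies.
Caregiver Credit: income exceeds $8,200 by $3,200, which is 4 full-or-partial $800 increments; reduction = 4 × $150 = $600, leaving $900.
Total: $5,450 + $6,052 + $975 + $900 = $13,377.

$13,377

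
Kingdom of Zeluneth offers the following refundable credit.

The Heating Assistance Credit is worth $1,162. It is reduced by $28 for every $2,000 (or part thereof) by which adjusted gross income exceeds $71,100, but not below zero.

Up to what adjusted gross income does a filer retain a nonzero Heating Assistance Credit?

$153,100

After 41 increments the reduction is 41 × $28 = $1,148, leaving $14; one more increment wipes it out. Increment 41 ends at excess 41 × $2,000 = $82,000, so the highest qualifying income is $71,100 + $82,000 = $153,100.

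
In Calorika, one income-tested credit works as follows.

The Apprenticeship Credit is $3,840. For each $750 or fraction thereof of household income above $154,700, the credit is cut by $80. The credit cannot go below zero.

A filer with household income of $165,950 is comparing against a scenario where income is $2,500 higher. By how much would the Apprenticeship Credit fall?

At $165,950 — income exceeds $154,700 by $11,250, which is 15 full-or-partial $750 increments; reduction = 15 × $80 = $1,200, leaving $2,640.
At $168,450 — income exceeds $154,700 by $13,750, which is 19 full-or-partial $750 increments; reduction = 19 × $80 = $1,520, leaving $2,320.
Lost: $2,640 − $2,320 = $320.

$320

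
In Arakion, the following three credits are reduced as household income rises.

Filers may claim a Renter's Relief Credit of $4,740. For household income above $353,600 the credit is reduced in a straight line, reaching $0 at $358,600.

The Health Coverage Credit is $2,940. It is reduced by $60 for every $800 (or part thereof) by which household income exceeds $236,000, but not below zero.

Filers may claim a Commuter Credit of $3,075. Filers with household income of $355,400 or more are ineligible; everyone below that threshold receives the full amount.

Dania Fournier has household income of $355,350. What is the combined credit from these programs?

$6,156

Renter's Relief Credit: $355,350 is $1,750 into a $5,000 phase-out range, leaving 3,250/5,000 of the credit: $4,740 × 3,250/5,000 = $3,081.
Health Coverage Credit: income exceeds $236,000 by $119,350 → 150 increments × $60 = $9,000 ≥ base, so the credit is $0.
Commuter Credit: $355,350 is below the $355,400 cutoff, so the full $3,075 applies.
Total: $3,081 + $0 + $3,075 = $6,156.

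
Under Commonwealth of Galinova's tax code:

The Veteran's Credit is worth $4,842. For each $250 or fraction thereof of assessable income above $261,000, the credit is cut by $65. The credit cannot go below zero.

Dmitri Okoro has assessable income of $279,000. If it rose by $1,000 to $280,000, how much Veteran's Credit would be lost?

$162

At $279,000 — income exceeds $261,000 by $18,000, which is 72 full-or-partial $250 increments; reduction = 72 × $65 = $4,680, leaving $162.
At $280,000 — income exceeds $261,000 by $19,000 → 76 increments × $65 = $4,940 ≥ base, so the credit is $0.
Lost: $162 − $0 = $162.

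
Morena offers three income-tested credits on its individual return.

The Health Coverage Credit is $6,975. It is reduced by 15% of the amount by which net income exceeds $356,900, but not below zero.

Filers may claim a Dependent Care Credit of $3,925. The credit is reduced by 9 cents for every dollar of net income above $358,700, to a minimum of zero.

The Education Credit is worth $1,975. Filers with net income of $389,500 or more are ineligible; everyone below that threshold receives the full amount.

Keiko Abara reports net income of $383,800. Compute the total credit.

Health Coverage Credit: 15% of the $26,900 excess over $356,900 is $4,035; credit = $6,975 − $4,035 = $2,940.
Dependent Care Credit: 9% of the $25,100 excess over $358,700 is $2,259; credit = $3,925 − $2,259 = $1,666.
Education Credit: $383,800 is below the $389,500 cutoff, so the full $1,975 applies.
Total: $2,940 + $1,666 + $1,975 = $6,581.

$6,581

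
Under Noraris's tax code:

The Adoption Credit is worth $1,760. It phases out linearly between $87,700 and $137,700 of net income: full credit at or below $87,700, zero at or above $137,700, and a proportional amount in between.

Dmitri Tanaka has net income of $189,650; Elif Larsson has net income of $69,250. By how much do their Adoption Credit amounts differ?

Dmitri ($189,650): Adoption Credit: $189,650 is at or above $137,700, so the credit is $0.
Elif ($69,250): Adoption Credit: $69,250 is at or below the $87,700 threshold, so the full $1,760 applies.
Difference: |$0 − $1,760| = $1,760.

$1,760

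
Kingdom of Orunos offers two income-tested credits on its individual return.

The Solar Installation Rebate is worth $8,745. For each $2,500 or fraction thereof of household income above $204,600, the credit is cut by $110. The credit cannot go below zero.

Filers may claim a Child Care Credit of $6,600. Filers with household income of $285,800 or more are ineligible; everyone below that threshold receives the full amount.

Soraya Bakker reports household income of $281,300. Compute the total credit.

$11,935

Solar Installation Rebate: income exceeds $204,600 by $76,700, which is 31 full-or-partial $2,500 increments; reduction = 31 × $110 = $3,410, leaving $5,335.
Child Care Credit: $281,300 is below the $285,800 cutoff, so the full $6,600 applies.
Total: $5,335 + $6,600 = $11,935.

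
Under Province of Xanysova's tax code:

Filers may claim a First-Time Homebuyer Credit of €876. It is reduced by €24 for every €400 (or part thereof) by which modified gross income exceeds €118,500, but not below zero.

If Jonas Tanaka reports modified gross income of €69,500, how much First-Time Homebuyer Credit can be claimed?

First-Time Homebuyer Credit: €69,500 is at or below the €118,500 threshold, so the full €876 applies.

€876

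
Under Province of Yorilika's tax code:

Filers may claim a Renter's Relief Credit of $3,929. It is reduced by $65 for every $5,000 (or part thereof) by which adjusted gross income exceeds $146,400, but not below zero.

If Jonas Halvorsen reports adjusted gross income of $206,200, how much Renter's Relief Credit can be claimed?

Renter's Relief Credit: income exceeds $146,400 by $59,800, which is 12 full-or-partial $5,000 increments; reduction = 12 × $65 = $780, leaving $3,149.

$3,149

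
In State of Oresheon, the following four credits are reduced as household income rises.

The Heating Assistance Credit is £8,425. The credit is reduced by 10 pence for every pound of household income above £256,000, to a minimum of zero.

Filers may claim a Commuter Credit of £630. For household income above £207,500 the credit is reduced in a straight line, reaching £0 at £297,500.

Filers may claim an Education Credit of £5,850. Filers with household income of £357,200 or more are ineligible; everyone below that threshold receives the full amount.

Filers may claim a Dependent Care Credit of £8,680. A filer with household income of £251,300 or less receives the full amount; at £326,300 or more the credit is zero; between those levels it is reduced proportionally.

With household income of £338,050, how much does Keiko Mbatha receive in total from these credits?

£6,070

Heating Assistance Credit: 10% of the £82,050 excess over £256,000 is £8,205; credit = £8,425 − £8,205 = £220.
Commuter Credit: £338,050 is at or above £297,500, so the credit is £0.
Education Credit: £338,050 is below the £357,200 cutoff, so the full £5,850 applies.
Dependent Care Credit: £338,050 is at or above £326,300, so the credit is £0.
Total: £220 + £0 + £5,850 + £0 = £6,070.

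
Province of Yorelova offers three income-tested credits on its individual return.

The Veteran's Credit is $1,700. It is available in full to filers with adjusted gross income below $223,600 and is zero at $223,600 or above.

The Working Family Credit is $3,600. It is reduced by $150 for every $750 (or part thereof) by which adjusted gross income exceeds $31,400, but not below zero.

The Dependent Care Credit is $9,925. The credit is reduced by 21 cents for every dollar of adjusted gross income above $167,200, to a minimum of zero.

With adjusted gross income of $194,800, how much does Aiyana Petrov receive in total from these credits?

Veteran's Credit: $194,800 is below the $223,600 cutoff, so the full $1,700 applies.
Working Family Credit: income exceeds $31,400 by $163,400 → 218 increments × $150 = $32,700 ≥ base, so the credit is $0.
Dependent Care Credit: 21% of the $27,600 excess over $167,200 is $5,796; credit = $9,925 − $5,796 = $4,129.
Total: $1,700 + $0 + $4,129 = $5,829.

$5,829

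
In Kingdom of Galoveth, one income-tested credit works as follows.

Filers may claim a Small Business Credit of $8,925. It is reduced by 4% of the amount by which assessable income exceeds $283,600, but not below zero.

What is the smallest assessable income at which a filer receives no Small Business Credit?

The credit falls by 4% of each dollar above $283,600, so it reaches zero when the excess is $8,925 / 4% = $223,125: income = $283,600 + $223,125 = $506,725.

$506,725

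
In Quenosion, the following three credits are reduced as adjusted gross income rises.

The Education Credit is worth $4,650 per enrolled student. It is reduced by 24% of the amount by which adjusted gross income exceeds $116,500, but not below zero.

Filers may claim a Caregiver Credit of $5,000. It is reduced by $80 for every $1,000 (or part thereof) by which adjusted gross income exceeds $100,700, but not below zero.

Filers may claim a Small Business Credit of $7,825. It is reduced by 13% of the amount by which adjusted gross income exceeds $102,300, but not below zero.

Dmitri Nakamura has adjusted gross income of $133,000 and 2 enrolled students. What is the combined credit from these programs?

$11,534

Education Credit: base = 2 × $4,650 = $9,300. 24% of the $16,500 excess over $116,500 is $3,960; credit = $9,300 − $3,960 = $5,340.
Caregiver Credit: income exceeds $100,700 by $32,300, which is 33 full-or-partial $1,000 increments; reduction = 33 × $80 = $2,640, leaving $2,360.
Small Business Credit: 13% of the $30,700 excess over $102,300 is $3,991; credit = $7,825 − $3,991 = $3,834.
Total: $5,340 + $2,360 + $3,834 = $11,534.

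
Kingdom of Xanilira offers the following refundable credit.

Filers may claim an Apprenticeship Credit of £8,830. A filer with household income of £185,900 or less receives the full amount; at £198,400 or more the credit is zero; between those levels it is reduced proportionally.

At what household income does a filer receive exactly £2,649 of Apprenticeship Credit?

£194,650

£2,649 is 2,649/8,830 of the full £8,830, so 6,181/8,830 of the £12,500 range has been used: income = £185,900 + £12,500 × 6,181/8,830 = £194,650.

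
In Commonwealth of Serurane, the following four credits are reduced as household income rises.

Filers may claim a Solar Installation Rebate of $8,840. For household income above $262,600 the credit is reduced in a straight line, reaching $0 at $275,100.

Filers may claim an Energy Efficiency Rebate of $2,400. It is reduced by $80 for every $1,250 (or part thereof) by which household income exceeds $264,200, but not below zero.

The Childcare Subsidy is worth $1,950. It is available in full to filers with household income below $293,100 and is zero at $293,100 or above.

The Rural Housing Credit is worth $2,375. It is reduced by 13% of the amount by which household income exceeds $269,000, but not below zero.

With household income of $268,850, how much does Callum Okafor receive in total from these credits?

$10,825

Solar Installation Rebate: $268,850 is $6,250 into a $12,500 phase-out range, leaving 6,250/12,500 of the credit: $8,840 × 6,250/12,500 = $4,420.
Energy Efficiency Rebate: income exceeds $264,200 by $4,650, which is 4 full-or-partial $1,250 increments; reduction = 4 × $80 = $320, leaving $2,080.
Childcare Subsidy: $268,850 is below the $293,100 cutoff, so the full $1,950 applies.
Rural Housing Credit: $268,850 is at or below the $269,000 threshold, so the full $2,375 applies.
Total: $4,420 + $2,080 + $1,950 + $2,375 = $10,825.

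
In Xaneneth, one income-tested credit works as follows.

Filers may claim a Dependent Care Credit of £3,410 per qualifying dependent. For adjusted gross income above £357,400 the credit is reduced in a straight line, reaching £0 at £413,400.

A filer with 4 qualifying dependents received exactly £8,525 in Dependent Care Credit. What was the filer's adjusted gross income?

£378,400

Full credit = 4 × £3,410 = £13,640.
£8,525 is 8,525/13,640 of the full £13,640, so 5,115/13,640 of the £56,000 range has been used: income = £357,400 + £56,000 × 5,115/13,640 = £378,400.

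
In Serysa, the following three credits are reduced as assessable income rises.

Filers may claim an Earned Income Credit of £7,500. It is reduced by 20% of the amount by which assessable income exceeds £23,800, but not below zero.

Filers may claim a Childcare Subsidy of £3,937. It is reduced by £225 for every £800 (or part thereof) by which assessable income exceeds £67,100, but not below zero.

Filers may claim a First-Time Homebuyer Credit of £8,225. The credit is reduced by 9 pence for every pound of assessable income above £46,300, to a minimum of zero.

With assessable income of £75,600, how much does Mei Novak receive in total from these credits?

Earned Income Credit: 20% of the £51,800 excess over £23,800 is £10,360 ≥ base, so the credit is £0.
Childcare Subsidy: income exceeds £67,100 by £8,500, which is 11 full-or-partial £800 increments; reduction = 11 × £225 = £2,475, leaving £1,462.
First-Time Homebuyer Credit: 9% of the £29,300 excess over £46,300 is £2,637; credit = £8,225 − £2,637 = £5,588.
Total: £0 + £1,462 + £5,588 = £7,050.

£7,050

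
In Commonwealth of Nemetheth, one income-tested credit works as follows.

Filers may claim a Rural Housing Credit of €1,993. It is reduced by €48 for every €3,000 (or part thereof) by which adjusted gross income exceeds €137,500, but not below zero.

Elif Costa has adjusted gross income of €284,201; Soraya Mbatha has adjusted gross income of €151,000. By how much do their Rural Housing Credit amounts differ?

Elif (€284,201): Rural Housing Credit: income exceeds €137,500 by €146,701 → 49 increments × €48 = €2,352 ≥ base, so the credit is €0.
Soraya (€151,000): Rural Housing Credit: income exceeds €137,500 by €13,500, which is 5 full-or-partial €3,000 increments; reduction = 5 × €48 = €240, leaving €1,753.
Difference: |€0 − €1,753| = €1,753.

€1,753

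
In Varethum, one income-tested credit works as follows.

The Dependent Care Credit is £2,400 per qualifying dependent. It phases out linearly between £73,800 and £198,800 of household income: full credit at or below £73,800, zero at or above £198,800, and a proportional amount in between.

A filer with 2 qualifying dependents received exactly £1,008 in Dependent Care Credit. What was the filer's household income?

£172,550

Full credit = 2 × £2,400 = £4,800.
£1,008 is 1,008/4,800 of the full £4,800, so 3,792/4,800 of the £125,000 range has been used: income = £73,800 + £125,000 × 3,792/4,800 = £172,550.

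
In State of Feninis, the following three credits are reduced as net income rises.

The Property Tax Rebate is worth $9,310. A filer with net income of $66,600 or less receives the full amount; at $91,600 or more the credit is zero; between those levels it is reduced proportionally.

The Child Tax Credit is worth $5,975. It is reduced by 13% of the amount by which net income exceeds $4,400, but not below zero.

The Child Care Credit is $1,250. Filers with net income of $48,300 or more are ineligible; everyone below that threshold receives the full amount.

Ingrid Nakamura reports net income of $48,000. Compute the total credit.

Property Tax Rebate: $48,000 is at or below the $66,600 threshold, so the full $9,310 applies.
Child Tax Credit: 13% of the $43,600 excess over $4,400 is $5,668; credit = $5,975 − $5,668 = $307.
Child Care Credit: $48,000 is below the $48,300 cutoff, so the full $1,250 applies.
Total: $9,310 + $307 + $1,250 = $10,867.

$10,867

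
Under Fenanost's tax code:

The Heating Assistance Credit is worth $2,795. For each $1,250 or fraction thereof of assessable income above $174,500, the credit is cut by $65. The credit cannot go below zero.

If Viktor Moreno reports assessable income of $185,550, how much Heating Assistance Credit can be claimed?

Heating Assistance Credit: income exceeds $174,500 by $11,050, which is 9 full-or-partial $1,250 increments; reduction = 9 × $65 = $585, leaving $2,210.

$2,210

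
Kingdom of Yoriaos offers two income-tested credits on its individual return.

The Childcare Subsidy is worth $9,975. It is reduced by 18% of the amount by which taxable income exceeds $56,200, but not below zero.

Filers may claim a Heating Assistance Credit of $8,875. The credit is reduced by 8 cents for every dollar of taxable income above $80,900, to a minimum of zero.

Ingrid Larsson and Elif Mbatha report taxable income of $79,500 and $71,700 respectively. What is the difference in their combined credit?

$1,404

Ingrid ($79,500): Childcare Subsidy: 18% of the $23,300 excess over $56,200 is $4,194; credit = $9,975 − $4,194 = $5,781. Heating Assistance Credit: $79,500 is at or below the $80,900 threshold, so the full $8,875 applies. total $5,781 + $8,875 = $14,656
Elif ($71,700): Childcare Subsidy: 18% of the $15,500 excess over $56,200 is $2,790; credit = $9,975 − $2,790 = $7,185. Heating Assistance Credit: $71,700 is at or below the $80,900 threshold, so the full $8,875 applies. total $7,185 + $8,875 = $16,060
Difference: |$14,656 − $16,060| = $1,404.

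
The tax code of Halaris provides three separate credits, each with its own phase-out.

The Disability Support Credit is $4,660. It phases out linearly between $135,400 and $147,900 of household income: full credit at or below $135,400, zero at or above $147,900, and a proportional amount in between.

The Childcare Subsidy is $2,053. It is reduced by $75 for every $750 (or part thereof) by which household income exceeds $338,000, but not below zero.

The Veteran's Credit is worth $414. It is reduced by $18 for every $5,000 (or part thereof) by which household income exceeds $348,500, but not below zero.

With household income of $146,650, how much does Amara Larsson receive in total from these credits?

Disability Support Credit: $146,650 is $11,250 into a $12,500 phase-out range, leaving 1,250/12,500 of the credit: $4,660 × 1,250/12,500 = $466.
Childcare Subsidy: $146,650 is at or below the $338,000 threshold, so the full $2,053 applies.
Veteran's Credit: $146,650 is at or below the $348,500 threshold, so the full $414 applies.
Total: $466 + $2,053 + $414 = $2,933.

$2,933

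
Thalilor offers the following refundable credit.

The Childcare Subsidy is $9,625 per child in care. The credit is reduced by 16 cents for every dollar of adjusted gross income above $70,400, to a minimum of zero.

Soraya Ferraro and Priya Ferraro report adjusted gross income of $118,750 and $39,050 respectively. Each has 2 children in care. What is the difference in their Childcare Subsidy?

$7,736

Soraya ($118,750): Childcare Subsidy: base = 2 × $9,625 = $19,250. 16% of the $48,350 excess over $70,400 is $7,736; credit = $19,250 − $7,736 = $11,514.
Priya ($39,050): Childcare Subsidy: base = 2 × $9,625 = $19,250. $39,050 is at or below the $70,400 threshold, so the full $19,250 applies.
Difference: |$11,514 − $19,250| = $7,736.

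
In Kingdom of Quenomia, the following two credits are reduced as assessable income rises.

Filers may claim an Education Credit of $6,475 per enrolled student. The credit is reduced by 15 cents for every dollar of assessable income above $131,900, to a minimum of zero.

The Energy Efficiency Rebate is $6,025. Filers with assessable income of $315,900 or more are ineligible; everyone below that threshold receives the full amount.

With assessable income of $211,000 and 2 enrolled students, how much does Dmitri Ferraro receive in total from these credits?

$7,110

Education Credit: base = 2 × $6,475 = $12,950. 15% of the $79,100 excess over $131,900 is $11,865; credit = $12,950 − $11,865 = $1,085.
Energy Efficiency Rebate: $211,000 is below the $315,900 cutoff, so the full $6,025 applies.
Total: $1,085 + $6,025 = $7,110.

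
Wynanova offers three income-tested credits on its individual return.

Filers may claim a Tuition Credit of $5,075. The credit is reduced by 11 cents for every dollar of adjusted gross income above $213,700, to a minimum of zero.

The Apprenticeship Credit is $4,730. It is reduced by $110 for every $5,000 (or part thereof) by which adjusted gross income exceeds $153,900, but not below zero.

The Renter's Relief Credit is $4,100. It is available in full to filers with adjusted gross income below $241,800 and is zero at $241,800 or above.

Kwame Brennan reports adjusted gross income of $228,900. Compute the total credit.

Tuition Credit: 11% of the $15,200 excess over $213,700 is $1,672; credit = $5,075 − $1,672 = $3,403.
Apprenticeship Credit: income exceeds $153,900 by $75,000, which is 15 full-or-partial $5,000 increments; reduction = 15 × $110 = $1,650, leaving $3,080.
Renter's Relief Credit: $228,900 is below the $241,800 cutoff, so the full $4,100 applies.
Total: $3,403 + $3,080 + $4,100 = $10,583.

$10,583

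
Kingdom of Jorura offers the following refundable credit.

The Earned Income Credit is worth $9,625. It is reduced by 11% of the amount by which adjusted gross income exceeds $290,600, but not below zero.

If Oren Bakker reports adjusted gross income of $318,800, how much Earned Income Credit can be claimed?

$6,523

Earned Income Credit: 11% of the $28,200 excess over $290,600 is $3,102; credit = $9,625 − $3,102 = $6,523.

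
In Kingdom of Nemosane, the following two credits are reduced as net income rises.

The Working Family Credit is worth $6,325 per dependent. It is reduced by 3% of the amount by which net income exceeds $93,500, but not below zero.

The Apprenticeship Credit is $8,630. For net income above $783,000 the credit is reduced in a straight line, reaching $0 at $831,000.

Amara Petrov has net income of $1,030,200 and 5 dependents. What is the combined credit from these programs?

Working Family Credit: base = 5 × $6,325 = $31,625. 3% of the $936,700 excess over $93,500 is $28,101; credit = $31,625 − $28,101 = $3,524.
Apprenticeship Credit: $1,030,200 is at or above $831,000, so the credit is $0.
Total: $3,524 + $0 = $3,524.

$3,524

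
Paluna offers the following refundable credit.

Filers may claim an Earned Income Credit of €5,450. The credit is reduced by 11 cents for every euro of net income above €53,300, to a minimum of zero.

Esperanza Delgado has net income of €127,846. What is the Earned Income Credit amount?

€0

Earned Income Credit: 11% of the €74,546 excess over €53,300 is €8,200.06 ≥ base, so the credit is €0.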